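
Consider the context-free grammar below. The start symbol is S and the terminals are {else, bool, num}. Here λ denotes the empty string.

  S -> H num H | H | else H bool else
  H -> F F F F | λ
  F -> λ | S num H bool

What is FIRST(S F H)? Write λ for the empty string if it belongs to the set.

{λ, else, num}

FIRST(S) = {λ, else, num}  (via H num H, H)
FIRST(F) = {λ, else, num}  (via S num H bool)
FIRST(H) = {λ, else, num}  (via F F F F)
FIRST(S F H): take FIRST of each symbol in turn, carrying on past any symbol whose FIRST contains λ; result {λ, else, num}.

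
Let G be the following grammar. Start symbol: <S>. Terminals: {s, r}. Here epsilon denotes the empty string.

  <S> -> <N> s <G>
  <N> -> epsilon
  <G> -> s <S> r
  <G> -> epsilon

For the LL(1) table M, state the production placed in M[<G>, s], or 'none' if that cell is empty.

FIRST(<N>): from <N>->epsilon we get {epsilon}. So FIRST(<N>) = {epsilon}.
FIRST(<G>): from <G>->s <S> r we get {s}; from <G>->epsilon we get {epsilon}. So FIRST(<G>) = {epsilon, s}.
FIRST(<S>): from <S>-><N> s <G> we get {s}. So FIRST(<S>) = {s}.
FOLLOW(<S>) includes $ since <S> is the start symbol.
FOLLOW(<S>): in <G>->s <S> r, <S> is followed by r with FIRST {r}. Thus FOLLOW(<S>) = {$, r}.
FOLLOW(<G>): in <S>-><N> s <G>, the suffix after <G> is empty, so FOLLOW(<G>) ⊇ FOLLOW(<S>) = {$, r}. Thus FOLLOW(<G>) = {$, r}.
For <G> -> s <S> r: FIRST(s <S> r) = {s}, so it goes in M[<G>, t] for t ∈ {s}.
For <G> -> epsilon: FIRST(epsilon) = {epsilon}, so it goes in M[<G>, t] for t ∈ {}; since epsilon ∈ FIRST, also for every t ∈ FOLLOW(<G>) = {$, r}.

<G> -> s <S> r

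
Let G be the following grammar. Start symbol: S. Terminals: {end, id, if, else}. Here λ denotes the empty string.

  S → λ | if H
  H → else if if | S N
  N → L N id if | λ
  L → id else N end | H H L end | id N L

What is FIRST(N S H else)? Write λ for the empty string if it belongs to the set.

FIRST(S): from S→λ we get {λ}; from S→if H we get {if}. So FIRST(S) = {λ, if}.
FIRST(H): from H→else if if we get {else}; from H→S N we get {λ, else, id, if}. So FIRST(H) = {λ, else, id, if}.
FIRST(L): from L→id else N end we get {id}; from L→H H L end we get {else, id, if}; from L→id N L we get {id}. So FIRST(L) = {else, id, if}.
FIRST(N): from N→L N id if we get {else, id, if}; from N→λ we get {λ}. So FIRST(N) = {λ, else, id, if}.
FIRST(N S H else): take FIRST of each symbol in turn, carrying on past any symbol whose FIRST contains λ; result {else, id, if}.

{else, id, if}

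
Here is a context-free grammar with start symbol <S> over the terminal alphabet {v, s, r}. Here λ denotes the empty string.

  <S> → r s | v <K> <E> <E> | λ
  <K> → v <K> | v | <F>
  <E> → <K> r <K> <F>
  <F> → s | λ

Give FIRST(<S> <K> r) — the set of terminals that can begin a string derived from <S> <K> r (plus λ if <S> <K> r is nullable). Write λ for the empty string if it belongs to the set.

FIRST(<S>): from <S>→r s we get {r}; from <S>→v <K> <E> <E> we get {v}; from <S>→λ we get {λ}. So FIRST(<S>) = {λ, r, v}.
FIRST(<F>): from <F>→s we get {s}; from <F>→λ we get {λ}. So FIRST(<F>) = {λ, s}.
FIRST(<K>): from <K>→v <K> we get {v}; from <K>→v we get {v}; from <K>→<F> we get {λ, s}. So FIRST(<K>) = {λ, s, v}.
FIRST(<E>): from <E>→<K> r <K> <F> we get {r, s, v}. So FIRST(<E>) = {r, s, v}.
FIRST(<S> <K> r): take FIRST of each symbol in turn, carrying on past any symbol whose FIRST contains λ; result {r, s, v}.

{r, s, v}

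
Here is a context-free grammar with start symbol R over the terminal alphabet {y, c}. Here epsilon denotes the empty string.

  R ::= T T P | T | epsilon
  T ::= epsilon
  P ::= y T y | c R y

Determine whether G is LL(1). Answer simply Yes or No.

FIRST(R) = {epsilon, c, y}
FIRST(T) = {epsilon}
FIRST(P) = {c, y}
FOLLOW(R) = {$, y}
FOLLOW(T) = {$, c, y}
FOLLOW(P) = {$, y}
Cell M[R, $] receives both R ::= T and R ::= epsilon — the grammar is not LL(1).

No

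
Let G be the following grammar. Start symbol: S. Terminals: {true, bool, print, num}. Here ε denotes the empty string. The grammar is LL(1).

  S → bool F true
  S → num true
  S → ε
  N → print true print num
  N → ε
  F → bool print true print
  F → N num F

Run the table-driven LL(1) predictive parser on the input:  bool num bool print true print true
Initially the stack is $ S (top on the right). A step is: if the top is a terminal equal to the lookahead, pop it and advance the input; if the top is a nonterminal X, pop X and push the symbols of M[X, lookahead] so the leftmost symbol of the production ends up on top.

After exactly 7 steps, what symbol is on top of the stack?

print

     Stack                         Input                                  Action
  1  $ S                           bool num bool print true print true $  expand S → bool F true
  2  $ true F bool                 bool num bool print true print true $  match bool
  3  $ true F                      num bool print true print true $       expand F → N num F
  4  $ true F num N                num bool print true print true $       expand N → ε
  5  $ true F num                  num bool print true print true $       match num
  6  $ true F                      bool print true print true $           expand F → bool print true print
  7  $ true print true print bool  bool print true print true $           match bool
Stack after step 7: $ true print true print (top = print).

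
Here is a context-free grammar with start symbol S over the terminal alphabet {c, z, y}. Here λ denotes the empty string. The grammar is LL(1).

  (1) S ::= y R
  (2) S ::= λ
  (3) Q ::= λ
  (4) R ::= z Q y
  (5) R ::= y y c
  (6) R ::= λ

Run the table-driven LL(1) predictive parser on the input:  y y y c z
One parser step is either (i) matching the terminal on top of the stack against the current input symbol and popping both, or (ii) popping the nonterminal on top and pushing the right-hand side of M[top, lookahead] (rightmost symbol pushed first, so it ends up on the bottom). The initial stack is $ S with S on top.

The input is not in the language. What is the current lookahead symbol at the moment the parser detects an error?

     Stack    Input        Action
  1  $ S      y y y c z $  expand S ::= y R
  2  $ R y    y y y c z $  match y
  3  $ R      y y c z $    expand R ::= y y c
  4  $ c y y  y y c z $    match y
  5  $ c y    y c z $      match y
  6  $ c      c z $        match c
  7  $        z $          error: stack empty but input remains

z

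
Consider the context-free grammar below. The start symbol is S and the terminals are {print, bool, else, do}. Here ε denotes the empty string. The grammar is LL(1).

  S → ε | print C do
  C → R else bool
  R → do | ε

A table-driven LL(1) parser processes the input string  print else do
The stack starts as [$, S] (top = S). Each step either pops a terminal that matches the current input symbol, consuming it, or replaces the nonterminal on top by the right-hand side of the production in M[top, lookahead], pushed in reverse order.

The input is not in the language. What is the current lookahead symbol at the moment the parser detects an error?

do

step 1: stack=$ S  input=print else do $  — expand S → print C do
step 2: stack=$ do C print  input=print else do $  — match print
step 3: stack=$ do C  input=else do $  — expand C → R else bool
step 4: stack=$ do bool else R  input=else do $  — expand R → ε
step 5: stack=$ do bool else  input=else do $  — match else
step 6: stack=$ do bool  input=do $  — error: top is terminal bool but lookahead is do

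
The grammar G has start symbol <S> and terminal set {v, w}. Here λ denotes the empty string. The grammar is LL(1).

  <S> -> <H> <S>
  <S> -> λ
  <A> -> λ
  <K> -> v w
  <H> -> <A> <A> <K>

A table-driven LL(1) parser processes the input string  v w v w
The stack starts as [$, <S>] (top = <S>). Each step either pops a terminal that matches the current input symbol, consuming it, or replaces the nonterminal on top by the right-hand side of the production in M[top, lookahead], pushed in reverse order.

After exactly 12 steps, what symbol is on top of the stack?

      Stack              Input      Action
   1  $ <S>              v w v w $  expand <S> -> <H> <S>
   2  $ <S> <H>          v w v w $  expand <H> -> <A> <A> <K>
   3  $ <S> <K> <A> <A>  v w v w $  expand <A> -> λ
   4  $ <S> <K> <A>      v w v w $  expand <A> -> λ
   5  $ <S> <K>          v w v w $  expand <K> -> v w
   6  $ <S> w v          v w v w $  match v
   7  $ <S> w            w v w $    match w
   8  $ <S>              v w $      expand <S> -> <H> <S>
   9  $ <S> <H>          v w $      expand <H> -> <A> <A> <K>
  10  $ <S> <K> <A> <A>  v w $      expand <A> -> λ
  11  $ <S> <K> <A>      v w $      expand <A> -> λ
  12  $ <S> <K>          v w $      expand <K> -> v w
Stack after step 12: $ <S> w v (top = v).

v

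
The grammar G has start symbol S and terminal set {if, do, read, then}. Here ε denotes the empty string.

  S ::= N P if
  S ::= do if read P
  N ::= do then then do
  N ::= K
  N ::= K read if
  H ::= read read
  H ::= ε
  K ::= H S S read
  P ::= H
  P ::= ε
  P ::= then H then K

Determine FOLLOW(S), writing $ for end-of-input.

{$, do, read}

FIRST(H): from H::=read read we get {read}; from H::=ε we get {ε}. So FIRST(H) = {ε, read}.
FIRST(P): from P::=H we get {ε, read}; from P::=ε we get {ε}; from P::=then H then K we get {then}. So FIRST(P) = {ε, read, then}.
FIRST(S): from S::=N P if we get {do, read}; from S::=do if read P we get {do}. So FIRST(S) = {do, read}.
FIRST(K): from K::=H S S read we get {do, read}. So FIRST(K) = {do, read}.
FIRST(N): from N::=do then then do we get {do}; from N::=K we get {do, read}; from N::=K read if we get {do, read}. So FIRST(N) = {do, read}.
FOLLOW(S) includes $ since S is the start symbol.
FOLLOW(S): in K::=H S S read (occurrence 1), S is followed by S read with FIRST {do, read}; in K::=H S S read (occurrence 2), S is followed by read with FIRST {read}. Thus FOLLOW(S) = {$, do, read}.
FOLLOW(N): in S::=N P if, N is followed by P if with FIRST {if, read, then}. Thus FOLLOW(N) = {if, read, then}.
FOLLOW(P): in S::=N P if, P is followed by if with FIRST {if}; in S::=do if read P, the suffix after P is empty, so FOLLOW(P) ⊇ FOLLOW(S) = {$, do, read}. Thus FOLLOW(P) = {$, do, if, read}.
FOLLOW(H): in K::=H S S read, H is followed by S S read with FIRST {do, read}; in P::=H, the suffix after H is empty, so FOLLOW(H) ⊇ FOLLOW(P) = {$, do, if, read}; in P::=then H then K, H is followed by then K with FIRST {then}. Thus FOLLOW(H) = {$, do, if, read, then}.
FOLLOW(K): in N::=K, the suffix after K is empty, so FOLLOW(K) ⊇ FOLLOW(N) = {if, read, then}; in N::=K read if, K is followed by read if with FIRST {read}; in P::=then H then K, the suffix after K is empty, so FOLLOW(K) ⊇ FOLLOW(P) = {$, do, if, read}. Thus FOLLOW(K) = {$, do, if, read, then}.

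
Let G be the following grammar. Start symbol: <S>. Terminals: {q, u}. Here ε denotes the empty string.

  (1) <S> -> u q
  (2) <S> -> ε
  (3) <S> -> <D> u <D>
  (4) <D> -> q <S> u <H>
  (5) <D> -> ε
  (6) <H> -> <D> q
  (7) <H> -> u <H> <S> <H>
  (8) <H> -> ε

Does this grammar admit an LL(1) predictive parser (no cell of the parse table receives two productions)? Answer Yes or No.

No

FIRST(<S>) = {ε, q, u}
FIRST(<D>) = {ε, q}
FIRST(<H>) = {ε, q, u}
FOLLOW(<S>) = {$, q, u}
FOLLOW(<D>) = {$, q, u}
FOLLOW(<H>) = {$, q, u}
Cell M[<D>, q] receives both <D> -> q <S> u <H> and <D> -> ε — the grammar is not LL(1).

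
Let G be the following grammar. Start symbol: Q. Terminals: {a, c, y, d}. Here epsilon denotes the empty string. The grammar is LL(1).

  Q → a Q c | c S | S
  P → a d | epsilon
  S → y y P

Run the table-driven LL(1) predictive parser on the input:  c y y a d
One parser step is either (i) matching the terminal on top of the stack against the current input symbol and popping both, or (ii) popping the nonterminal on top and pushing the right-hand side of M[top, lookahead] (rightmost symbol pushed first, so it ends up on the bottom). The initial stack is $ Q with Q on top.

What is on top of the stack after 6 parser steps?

a

     Stack    Input        Action
  1  $ Q      c y y a d $  expand Q → c S
  2  $ S c    c y y a d $  match c
  3  $ S      y y a d $    expand S → y y P
  4  $ P y y  y y a d $    match y
  5  $ P y    y a d $      match y
  6  $ P      a d $        expand P → a d
Stack after step 6: $ d a (top = a).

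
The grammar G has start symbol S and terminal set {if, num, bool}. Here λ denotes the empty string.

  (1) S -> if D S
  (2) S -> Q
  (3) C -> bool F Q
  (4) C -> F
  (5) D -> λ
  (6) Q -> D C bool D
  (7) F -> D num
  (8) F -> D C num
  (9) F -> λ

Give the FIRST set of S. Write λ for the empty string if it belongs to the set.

{bool, if, num}

FIRST(D): from D->λ we get {λ}. So FIRST(D) = {λ}.
FIRST(S): from S->if D S we get {if}; from S->Q we get {bool, num}. So FIRST(S) = {bool, if, num}.
FIRST(C): from C->bool F Q we get {bool}; from C->F we get {λ, bool, num}. So FIRST(C) = {λ, bool, num}.
FIRST(Q): from Q->D C bool D we get {bool, num}. So FIRST(Q) = {bool, num}.
FIRST(F): from F->D num we get {num}; from F->D C num we get {bool, num}; from F->λ we get {λ}. So FIRST(F) = {λ, bool, num}.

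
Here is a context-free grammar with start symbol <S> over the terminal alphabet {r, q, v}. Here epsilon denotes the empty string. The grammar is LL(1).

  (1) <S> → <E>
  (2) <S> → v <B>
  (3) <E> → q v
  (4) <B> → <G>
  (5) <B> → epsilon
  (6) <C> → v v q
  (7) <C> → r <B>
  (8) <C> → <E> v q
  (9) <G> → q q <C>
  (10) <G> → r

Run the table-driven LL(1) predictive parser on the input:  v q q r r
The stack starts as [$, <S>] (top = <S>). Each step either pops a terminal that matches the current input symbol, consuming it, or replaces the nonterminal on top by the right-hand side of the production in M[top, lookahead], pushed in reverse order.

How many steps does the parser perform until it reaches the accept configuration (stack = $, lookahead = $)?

      Stack      Input        Action
   1  $ <S>      v q q r r $  expand <S> → v <B>
   2  $ <B> v    v q q r r $  match v
   3  $ <B>      q q r r $    expand <B> → <G>
   4  $ <G>      q q r r $    expand <G> → q q <C>
   5  $ <C> q q  q q r r $    match q
   6  $ <C> q    q r r $      match q
   7  $ <C>      r r $        expand <C> → r <B>
   8  $ <B> r    r r $        match r
   9  $ <B>      r $          expand <B> → <G>
  10  $ <G>      r $          expand <G> → r
  11  $ r        r $          match r
Accept reached after 11 steps.

11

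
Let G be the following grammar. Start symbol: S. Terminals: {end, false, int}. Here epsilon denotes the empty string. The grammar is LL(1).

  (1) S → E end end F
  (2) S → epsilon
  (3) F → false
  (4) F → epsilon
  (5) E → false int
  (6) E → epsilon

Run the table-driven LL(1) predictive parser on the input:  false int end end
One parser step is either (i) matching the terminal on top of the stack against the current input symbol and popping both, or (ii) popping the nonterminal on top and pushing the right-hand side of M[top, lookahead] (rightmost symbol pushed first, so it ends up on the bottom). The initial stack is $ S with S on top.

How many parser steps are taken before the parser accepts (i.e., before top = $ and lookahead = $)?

step 1: stack=$ S  input=false int end end $  — expand S → E end end F
step 2: stack=$ F end end E  input=false int end end $  — expand E → false int
step 3: stack=$ F end end int false  input=false int end end $  — match false
step 4: stack=$ F end end int  input=int end end $  — match int
step 5: stack=$ F end end  input=end end $  — match end
step 6: stack=$ F end  input=end $  — match end
step 7: stack=$ F  input=$  — expand F → epsilon
Accept reached after 7 steps.

7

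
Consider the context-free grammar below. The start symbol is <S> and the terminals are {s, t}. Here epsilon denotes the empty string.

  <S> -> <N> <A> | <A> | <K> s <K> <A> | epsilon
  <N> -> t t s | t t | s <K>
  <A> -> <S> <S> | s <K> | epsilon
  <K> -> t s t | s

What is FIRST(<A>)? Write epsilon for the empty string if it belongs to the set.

FIRST(<N>): from <N>->t t s we get {t}; from <N>->t t we get {t}; from <N>->s <K> we get {s}. So FIRST(<N>) = {s, t}.
FIRST(<K>): from <K>->t s t we get {t}; from <K>->s we get {s}. So FIRST(<K>) = {s, t}.
FIRST(<S>): from <S>-><N> <A> we get {s, t}; from <S>-><A> we get {epsilon, s, t}; from <S>-><K> s <K> <A> we get {s, t}; from <S>->epsilon we get {epsilon}. So FIRST(<S>) = {epsilon, s, t}.
FIRST(<A>): from <A>-><S> <S> we get {epsilon, s, t}; from <A>->s <K> we get {s}; from <A>->epsilon we get {epsilon}. So FIRST(<A>) = {epsilon, s, t}.

{epsilon, s, t}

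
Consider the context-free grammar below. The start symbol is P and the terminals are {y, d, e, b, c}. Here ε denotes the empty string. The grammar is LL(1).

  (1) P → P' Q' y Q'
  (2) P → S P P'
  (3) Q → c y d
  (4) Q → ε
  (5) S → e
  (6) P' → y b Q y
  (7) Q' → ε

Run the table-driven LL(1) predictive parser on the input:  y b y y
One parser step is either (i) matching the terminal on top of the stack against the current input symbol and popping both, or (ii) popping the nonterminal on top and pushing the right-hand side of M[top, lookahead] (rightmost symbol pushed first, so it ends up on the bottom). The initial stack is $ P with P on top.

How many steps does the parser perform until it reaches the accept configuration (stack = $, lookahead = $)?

9

     Stack              Input      Action
  1  $ P                y b y y $  expand P → P' Q' y Q'
  2  $ Q' y Q' P'       y b y y $  expand P' → y b Q y
  3  $ Q' y Q' y Q b y  y b y y $  match y
  4  $ Q' y Q' y Q b    b y y $    match b
  5  $ Q' y Q' y Q      y y $      expand Q → ε
  6  $ Q' y Q' y        y y $      match y
  7  $ Q' y Q'          y $        expand Q' → ε
  8  $ Q' y             y $        match y
  9  $ Q'               $          expand Q' → ε
Accept reached after 9 steps.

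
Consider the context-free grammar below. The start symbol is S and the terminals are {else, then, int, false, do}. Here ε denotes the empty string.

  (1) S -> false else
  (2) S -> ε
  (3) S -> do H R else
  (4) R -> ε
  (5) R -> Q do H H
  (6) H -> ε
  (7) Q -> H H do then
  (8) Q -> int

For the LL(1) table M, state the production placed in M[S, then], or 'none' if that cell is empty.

FIRST(S): from S->false else we get {false}; from S->ε we get {ε}; from S->do H R else we get {do}. So FIRST(S) = {ε, do, false}.
FIRST(H): from H->ε we get {ε}. So FIRST(H) = {ε}.
FIRST(Q): from Q->H H do then we get {do}; from Q->int we get {int}. So FIRST(Q) = {do, int}.
FIRST(R): from R->ε we get {ε}; from R->Q do H H we get {do, int}. So FIRST(R) = {ε, do, int}.
FOLLOW(S) includes $ since S is the start symbol.
FOLLOW(S): S appears on no right-hand side. Thus FOLLOW(S) = {$}.
For S -> false else: FIRST(false else) = {false}, so it goes in M[S, t] for t ∈ {false}.
For S -> ε: FIRST(ε) = {ε}, so it goes in M[S, t] for t ∈ {}; since ε ∈ FIRST, also for every t ∈ FOLLOW(S) = {$}.
For S -> do H R else: FIRST(do H R else) = {do}, so it goes in M[S, t] for t ∈ {do}.
None of these place a production in M[S, then].

none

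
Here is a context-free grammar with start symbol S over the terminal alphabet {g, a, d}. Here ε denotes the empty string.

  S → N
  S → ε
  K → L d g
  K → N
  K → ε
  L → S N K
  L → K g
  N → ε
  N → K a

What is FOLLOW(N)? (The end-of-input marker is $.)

FIRST(S) = {ε, a, d, g}  (via N)
FIRST(K) = {ε, a, d, g}  (via L d g, N)
FIRST(N) = {ε, a, d, g}  (via K a)
FIRST(L) = {ε, a, d, g}  (via S N K, K g)
FOLLOW(S) includes $ since S is the start symbol.
FOLLOW(L): in K→L d g, L is followed by d g with FIRST {d}. Thus FOLLOW(L) = {d}.
FOLLOW(S): in L→S N K, S is followed by N K with FIRST {ε, a, d, g}; in L→S N K, the suffix after S is nullable, so FOLLOW(S) ⊇ FOLLOW(L) = {d}. Thus FOLLOW(S) = {$, a, d, g}.
FOLLOW(K): in L→S N K, the suffix after K is empty, so FOLLOW(K) ⊇ FOLLOW(L) = {d}; in L→K g, K is followed by g with FIRST {g}; in N→K a, K is followed by a with FIRST {a}. Thus FOLLOW(K) = {a, d, g}.
FOLLOW(N): in S→N, the suffix after N is empty, so FOLLOW(N) ⊇ FOLLOW(S) = {$, a, d, g}; in K→N, the suffix after N is empty, so FOLLOW(N) ⊇ FOLLOW(K) = {a, d, g}; in L→S N K, N is followed by K with FIRST {ε, a, d, g}; in L→S N K, the suffix after N is nullable, so FOLLOW(N) ⊇ FOLLOW(L) = {d}. Thus FOLLOW(N) = {$, a, d, g}.

{$, a, d, g}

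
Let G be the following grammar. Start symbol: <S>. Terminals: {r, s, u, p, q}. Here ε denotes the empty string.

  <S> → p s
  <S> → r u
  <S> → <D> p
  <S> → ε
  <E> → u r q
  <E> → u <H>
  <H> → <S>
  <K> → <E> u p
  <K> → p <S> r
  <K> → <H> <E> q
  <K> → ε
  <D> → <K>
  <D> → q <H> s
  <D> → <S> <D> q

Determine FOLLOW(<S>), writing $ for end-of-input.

FIRST(<E>): from <E>→u r q we get {u}; from <E>→u <H> we get {u}. So FIRST(<E>) = {u}.
FIRST(<S>): from <S>→p s we get {p}; from <S>→r u we get {r}; from <S>→<D> p we get {p, q, r, u}; from <S>→ε we get {ε}. So FIRST(<S>) = {ε, p, q, r, u}.
FIRST(<H>): from <H>→<S> we get {ε, p, q, r, u}. So FIRST(<H>) = {ε, p, q, r, u}.
FIRST(<K>): from <K>→<E> u p we get {u}; from <K>→p <S> r we get {p}; from <K>→<H> <E> q we get {p, q, r, u}; from <K>→ε we get {ε}. So FIRST(<K>) = {ε, p, q, r, u}.
FIRST(<D>): from <D>→<K> we get {ε, p, q, r, u}; from <D>→q <H> s we get {q}; from <D>→<S> <D> q we get {p, q, r, u}. So FIRST(<D>) = {ε, p, q, r, u}.
FOLLOW(<S>) includes $ since <S> is the start symbol.
FOLLOW(<E>): in <K>→<E> u p, <E> is followed by u p with FIRST {u}; in <K>→<H> <E> q, <E> is followed by q with FIRST {q}. Thus FOLLOW(<E>) = {q, u}.
FOLLOW(<H>): in <E>→u <H>, the suffix after <H> is empty, so FOLLOW(<H>) ⊇ FOLLOW(<E>) = {q, u}; in <K>→<H> <E> q, <H> is followed by <E> q with FIRST {u}; in <D>→q <H> s, <H> is followed by s with FIRST {s}. Thus FOLLOW(<H>) = {q, s, u}.
FOLLOW(<S>): in <H>→<S>, the suffix after <S> is empty, so FOLLOW(<S>) ⊇ FOLLOW(<H>) = {q, s, u}; in <K>→p <S> r, <S> is followed by r with FIRST {r}; in <D>→<S> <D> q, <S> is followed by <D> q with FIRST {p, q, r, u}. Thus FOLLOW(<S>) = {$, p, q, r, s, u}.
FOLLOW(<D>): in <S>→<D> p, <D> is followed by p with FIRST {p}; in <D>→<S> <D> q, <D> is followed by q with FIRST {q}. Thus FOLLOW(<D>) = {p, q}.
FOLLOW(<K>): in <D>→<K>, the suffix after <K> is empty, so FOLLOW(<K>) ⊇ FOLLOW(<D>) = {p, q}. Thus FOLLOW(<K>) = {p, q}.

{$, p, q, r, s, u}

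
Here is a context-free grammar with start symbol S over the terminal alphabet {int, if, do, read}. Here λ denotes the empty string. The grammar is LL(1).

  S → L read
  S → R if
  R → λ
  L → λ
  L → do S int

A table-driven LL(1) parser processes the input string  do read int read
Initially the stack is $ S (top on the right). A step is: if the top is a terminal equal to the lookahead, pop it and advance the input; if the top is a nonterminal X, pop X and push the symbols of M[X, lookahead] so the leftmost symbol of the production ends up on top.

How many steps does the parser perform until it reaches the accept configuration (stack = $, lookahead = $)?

     Stack              Input               Action
  1  $ S                do read int read $  expand S → L read
  2  $ read L           do read int read $  expand L → do S int
  3  $ read int S do    do read int read $  match do
  4  $ read int S       read int read $     expand S → L read
  5  $ read int read L  read int read $     expand L → λ
  6  $ read int read    read int read $     match read
  7  $ read int         int read $          match int
  8  $ read             read $              match read
Accept reached after 8 steps.

8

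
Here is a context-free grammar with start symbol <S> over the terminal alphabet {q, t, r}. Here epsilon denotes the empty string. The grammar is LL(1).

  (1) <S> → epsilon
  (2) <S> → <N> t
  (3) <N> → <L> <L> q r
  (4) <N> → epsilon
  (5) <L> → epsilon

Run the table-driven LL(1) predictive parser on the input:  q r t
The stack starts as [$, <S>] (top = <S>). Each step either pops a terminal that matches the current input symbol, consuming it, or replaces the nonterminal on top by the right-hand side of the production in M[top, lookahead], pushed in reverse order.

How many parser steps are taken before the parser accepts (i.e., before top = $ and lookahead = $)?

7

     Stack            Input    Action
  1  $ <S>            q r t $  expand <S> → <N> t
  2  $ t <N>          q r t $  expand <N> → <L> <L> q r
  3  $ t r q <L> <L>  q r t $  expand <L> → epsilon
  4  $ t r q <L>      q r t $  expand <L> → epsilon
  5  $ t r q          q r t $  match q
  6  $ t r            r t $    match r
  7  $ t              t $      match t
Accept reached after 7 steps.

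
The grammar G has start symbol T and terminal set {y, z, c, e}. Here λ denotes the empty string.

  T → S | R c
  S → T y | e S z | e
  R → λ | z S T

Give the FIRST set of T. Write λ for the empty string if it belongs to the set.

{c, e, z}

FIRST(R): from R→λ we get {λ}; from R→z S T we get {z}. So FIRST(R) = {λ, z}.
FIRST(T): from T→S we get {c, e, z}; from T→R c we get {c, z}. So FIRST(T) = {c, e, z}.
FIRST(S): from S→T y we get {c, e, z}; from S→e S z we get {e}; from S→e we get {e}. So FIRST(S) = {c, e, z}.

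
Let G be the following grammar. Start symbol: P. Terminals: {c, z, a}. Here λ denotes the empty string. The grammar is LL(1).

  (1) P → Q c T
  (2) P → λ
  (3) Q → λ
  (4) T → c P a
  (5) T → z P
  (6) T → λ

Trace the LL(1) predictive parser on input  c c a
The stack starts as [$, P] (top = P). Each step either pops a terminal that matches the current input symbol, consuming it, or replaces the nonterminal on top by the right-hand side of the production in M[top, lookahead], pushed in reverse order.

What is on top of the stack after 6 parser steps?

     Stack    Input    Action
  1  $ P      c c a $  expand P → Q c T
  2  $ T c Q  c c a $  expand Q → λ
  3  $ T c    c c a $  match c
  4  $ T      c a $    expand T → c P a
  5  $ a P c  c a $    match c
  6  $ a P    a $      expand P → λ
Stack after step 6: $ a (top = a).

a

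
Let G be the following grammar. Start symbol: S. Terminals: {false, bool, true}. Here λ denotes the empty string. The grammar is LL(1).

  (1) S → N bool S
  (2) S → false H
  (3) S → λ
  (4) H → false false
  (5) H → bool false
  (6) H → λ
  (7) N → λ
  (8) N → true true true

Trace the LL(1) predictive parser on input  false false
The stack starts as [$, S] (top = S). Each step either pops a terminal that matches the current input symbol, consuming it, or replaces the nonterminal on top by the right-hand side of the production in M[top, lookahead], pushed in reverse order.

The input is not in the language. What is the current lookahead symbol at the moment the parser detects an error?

     Stack          Input          Action
  1  $ S            false false $  expand S → false H
  2  $ H false      false false $  match false
  3  $ H            false $        expand H → false false
  4  $ false false  false $        match false
  5  $ false        $              error: top is terminal false but lookahead is $

$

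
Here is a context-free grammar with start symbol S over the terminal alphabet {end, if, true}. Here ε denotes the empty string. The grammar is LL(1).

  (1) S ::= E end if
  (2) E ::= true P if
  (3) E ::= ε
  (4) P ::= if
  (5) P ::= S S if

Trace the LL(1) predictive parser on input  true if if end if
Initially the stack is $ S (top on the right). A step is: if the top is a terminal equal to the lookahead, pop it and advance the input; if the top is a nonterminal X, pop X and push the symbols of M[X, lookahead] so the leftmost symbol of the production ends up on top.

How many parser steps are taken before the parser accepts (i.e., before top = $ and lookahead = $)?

8

     Stack               Input                Action
  1  $ S                 true if if end if $  expand S ::= E end if
  2  $ if end E          true if if end if $  expand E ::= true P if
  3  $ if end if P true  true if if end if $  match true
  4  $ if end if P       if if end if $       expand P ::= if
  5  $ if end if if      if if end if $       match if
  6  $ if end if         if end if $          match if
  7  $ if end            end if $             match end
  8  $ if                if $                 match if
Accept reached after 8 steps.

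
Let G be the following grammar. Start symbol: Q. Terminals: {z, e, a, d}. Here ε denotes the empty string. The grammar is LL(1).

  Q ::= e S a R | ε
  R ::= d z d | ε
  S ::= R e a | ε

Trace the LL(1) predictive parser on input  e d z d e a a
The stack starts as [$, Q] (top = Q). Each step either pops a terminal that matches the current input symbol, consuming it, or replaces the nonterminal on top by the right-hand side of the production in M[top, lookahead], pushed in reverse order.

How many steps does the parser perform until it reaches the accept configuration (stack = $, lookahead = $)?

      Stack            Input            Action
   1  $ Q              e d z d e a a $  expand Q ::= e S a R
   2  $ R a S e        e d z d e a a $  match e
   3  $ R a S          d z d e a a $    expand S ::= R e a
   4  $ R a a e R      d z d e a a $    expand R ::= d z d
   5  $ R a a e d z d  d z d e a a $    match d
   6  $ R a a e d z    z d e a a $      match z
   7  $ R a a e d      d e a a $        match d
   8  $ R a a e        e a a $          match e
   9  $ R a a          a a $            match a
  10  $ R a            a $              match a
  11  $ R              $                expand R ::= ε
Accept reached after 11 steps.

11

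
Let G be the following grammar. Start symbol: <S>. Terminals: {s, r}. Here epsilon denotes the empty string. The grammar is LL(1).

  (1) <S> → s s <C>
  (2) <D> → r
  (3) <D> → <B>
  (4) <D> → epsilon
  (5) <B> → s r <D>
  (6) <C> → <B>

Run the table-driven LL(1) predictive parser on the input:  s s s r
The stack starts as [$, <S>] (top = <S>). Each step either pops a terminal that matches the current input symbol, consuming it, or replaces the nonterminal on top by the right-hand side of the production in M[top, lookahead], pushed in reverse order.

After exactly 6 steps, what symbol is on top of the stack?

r

     Stack      Input      Action
  1  $ <S>      s s s r $  expand <S> → s s <C>
  2  $ <C> s s  s s s r $  match s
  3  $ <C> s    s s r $    match s
  4  $ <C>      s r $      expand <C> → <B>
  5  $ <B>      s r $      expand <B> → s r <D>
  6  $ <D> r s  s r $      match s
Stack after step 6: $ <D> r (top = r).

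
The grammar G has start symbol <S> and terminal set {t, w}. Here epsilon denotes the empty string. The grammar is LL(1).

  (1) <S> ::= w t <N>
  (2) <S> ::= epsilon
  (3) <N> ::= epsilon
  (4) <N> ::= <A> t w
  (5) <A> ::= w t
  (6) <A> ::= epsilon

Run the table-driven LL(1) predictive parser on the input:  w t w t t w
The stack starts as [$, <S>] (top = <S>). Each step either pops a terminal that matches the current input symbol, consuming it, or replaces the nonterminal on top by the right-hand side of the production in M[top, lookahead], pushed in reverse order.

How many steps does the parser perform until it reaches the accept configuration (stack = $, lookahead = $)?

9

step 1: stack=$ <S>  input=w t w t t w $  — expand <S> ::= w t <N>
step 2: stack=$ <N> t w  input=w t w t t w $  — match w
step 3: stack=$ <N> t  input=t w t t w $  — match t
step 4: stack=$ <N>  input=w t t w $  — expand <N> ::= <A> t w
step 5: stack=$ w t <A>  input=w t t w $  — expand <A> ::= w t
step 6: stack=$ w t t w  input=w t t w $  — match w
step 7: stack=$ w t t  input=t t w $  — match t
step 8: stack=$ w t  input=t w $  — match t
step 9: stack=$ w  input=w $  — match w
Accept reached after 9 steps.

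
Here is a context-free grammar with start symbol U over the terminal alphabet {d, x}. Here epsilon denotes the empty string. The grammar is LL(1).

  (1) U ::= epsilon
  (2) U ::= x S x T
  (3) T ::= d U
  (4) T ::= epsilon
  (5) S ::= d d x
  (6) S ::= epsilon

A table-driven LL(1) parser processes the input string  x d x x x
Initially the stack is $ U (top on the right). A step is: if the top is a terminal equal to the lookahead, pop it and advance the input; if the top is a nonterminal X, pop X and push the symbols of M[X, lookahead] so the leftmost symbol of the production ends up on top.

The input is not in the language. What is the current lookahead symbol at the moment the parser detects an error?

     Stack        Input        Action
  1  $ U          x d x x x $  expand U ::= x S x T
  2  $ T x S x    x d x x x $  match x
  3  $ T x S      d x x x $    expand S ::= d d x
  4  $ T x x d d  d x x x $    match d
  5  $ T x x d    x x x $      error: top is terminal d but lookahead is x

x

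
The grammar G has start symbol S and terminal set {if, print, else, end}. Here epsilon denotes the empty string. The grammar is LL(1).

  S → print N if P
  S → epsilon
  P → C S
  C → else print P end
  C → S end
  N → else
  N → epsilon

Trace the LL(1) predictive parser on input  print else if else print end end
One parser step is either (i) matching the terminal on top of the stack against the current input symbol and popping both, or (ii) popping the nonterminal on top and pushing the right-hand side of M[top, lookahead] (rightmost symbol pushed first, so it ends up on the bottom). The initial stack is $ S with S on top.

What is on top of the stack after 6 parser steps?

     Stack           Input                               Action
  1  $ S             print else if else print end end $  expand S → print N if P
  2  $ P if N print  print else if else print end end $  match print
  3  $ P if N        else if else print end end $        expand N → else
  4  $ P if else     else if else print end end $        match else
  5  $ P if          if else print end end $             match if
  6  $ P             else print end end $                expand P → C S
Stack after step 6: $ S C (top = C).

C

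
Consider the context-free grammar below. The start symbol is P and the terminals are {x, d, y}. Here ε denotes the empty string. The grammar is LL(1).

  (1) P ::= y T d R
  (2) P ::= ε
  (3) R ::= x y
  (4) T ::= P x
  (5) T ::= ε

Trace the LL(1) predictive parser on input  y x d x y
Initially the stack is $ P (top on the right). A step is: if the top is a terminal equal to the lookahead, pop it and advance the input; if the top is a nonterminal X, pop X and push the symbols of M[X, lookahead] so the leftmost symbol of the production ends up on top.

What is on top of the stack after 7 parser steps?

step 1: stack=$ P  input=y x d x y $  — expand P ::= y T d R
step 2: stack=$ R d T y  input=y x d x y $  — match y
step 3: stack=$ R d T  input=x d x y $  — expand T ::= P x
step 4: stack=$ R d x P  input=x d x y $  — expand P ::= ε
step 5: stack=$ R d x  input=x d x y $  — match x
step 6: stack=$ R d  input=d x y $  — match d
step 7: stack=$ R  input=x y $  — expand R ::= x y
Stack after step 7: $ y x (top = x).

x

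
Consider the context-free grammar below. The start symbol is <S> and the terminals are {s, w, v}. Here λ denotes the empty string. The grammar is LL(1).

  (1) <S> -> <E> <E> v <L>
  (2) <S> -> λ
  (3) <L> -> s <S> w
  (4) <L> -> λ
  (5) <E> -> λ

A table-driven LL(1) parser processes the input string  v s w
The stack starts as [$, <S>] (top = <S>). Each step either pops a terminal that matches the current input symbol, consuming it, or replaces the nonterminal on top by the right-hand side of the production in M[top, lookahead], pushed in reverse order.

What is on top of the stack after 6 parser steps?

<S>

step 1: stack=$ <S>  input=v s w $  — expand <S> -> <E> <E> v <L>
step 2: stack=$ <L> v <E> <E>  input=v s w $  — expand <E> -> λ
step 3: stack=$ <L> v <E>  input=v s w $  — expand <E> -> λ
step 4: stack=$ <L> v  input=v s w $  — match v
step 5: stack=$ <L>  input=s w $  — expand <L> -> s <S> w
step 6: stack=$ w <S> s  input=s w $  — match s
Stack after step 6: $ w <S> (top = <S>).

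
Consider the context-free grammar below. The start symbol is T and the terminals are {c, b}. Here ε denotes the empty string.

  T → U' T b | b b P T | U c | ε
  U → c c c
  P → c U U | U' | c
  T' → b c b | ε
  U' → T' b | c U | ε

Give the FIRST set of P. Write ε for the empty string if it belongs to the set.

{ε, b, c}

FIRST(U) = {c}
FIRST(T') = {ε, b}
FIRST(U') = {ε, b, c}  (via T' b)
FIRST(T) = {ε, b, c}  (via U' T b, U c)
FIRST(P) = {ε, b, c}  (via U')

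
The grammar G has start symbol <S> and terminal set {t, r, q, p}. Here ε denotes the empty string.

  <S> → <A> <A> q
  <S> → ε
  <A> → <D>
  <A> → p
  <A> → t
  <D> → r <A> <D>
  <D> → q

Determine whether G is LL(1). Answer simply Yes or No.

Yes

FIRST(<S>) = {ε, p, q, r, t}
FIRST(<A>) = {p, q, r, t}
FIRST(<D>) = {q, r}
FOLLOW(<S>) = {$}
FOLLOW(<A>) = {p, q, r, t}
FOLLOW(<D>) = {p, q, r, t}
Each cell of M receives at most one production.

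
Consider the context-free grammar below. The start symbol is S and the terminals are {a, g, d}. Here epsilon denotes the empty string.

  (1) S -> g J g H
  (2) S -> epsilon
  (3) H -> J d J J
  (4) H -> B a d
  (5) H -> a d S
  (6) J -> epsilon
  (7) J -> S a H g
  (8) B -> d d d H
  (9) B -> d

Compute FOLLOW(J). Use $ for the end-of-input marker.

{$, a, d, g}

FIRST(S) = {epsilon, g}
FIRST(B) = {d}
FIRST(J) = {epsilon, a, g}  (via S a H g)
FIRST(H) = {a, d, g}  (via J d J J, B a d)
FOLLOW(S) includes $ since S is the start symbol.
FOLLOW(B): in H->B a d, B is followed by a d with FIRST {a}. Thus FOLLOW(B) = {a}.
FOLLOW(S): in H->a d S, the suffix after S is empty, so FOLLOW(S) ⊇ FOLLOW(H) = {$, a, g}; in J->S a H g, S is followed by a H g with FIRST {a}. Thus FOLLOW(S) = {$, a, g}.
FOLLOW(H): in S->g J g H, the suffix after H is empty, so FOLLOW(H) ⊇ FOLLOW(S) = {$, a, g}; in J->S a H g, H is followed by g with FIRST {g}; in B->d d d H, the suffix after H is empty, so FOLLOW(H) ⊇ FOLLOW(B) = {a}. Thus FOLLOW(H) = {$, a, g}.
FOLLOW(J): in S->g J g H, J is followed by g H with FIRST {g}; in H->J d J J (occurrence 1), J is followed by d J J with FIRST {d}; in H->J d J J (occurrence 2), J is followed by J with FIRST {epsilon, a, g}; in H->J d J J (occurrence 2), the suffix after J is nullable, so FOLLOW(J) ⊇ FOLLOW(H) = {$, a, g}; in H->J d J J (occurrence 3), the suffix after J is empty, so FOLLOW(J) ⊇ FOLLOW(H) = {$, a, g}. Thus FOLLOW(J) = {$, a, d, g}.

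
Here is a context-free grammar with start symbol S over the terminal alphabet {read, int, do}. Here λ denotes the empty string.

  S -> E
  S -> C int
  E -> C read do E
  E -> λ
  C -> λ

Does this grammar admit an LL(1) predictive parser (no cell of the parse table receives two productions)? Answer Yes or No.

Yes

FIRST(S) = {λ, int, read}
FIRST(E) = {λ, read}
FIRST(C) = {λ}
FOLLOW(S) = {$}
FOLLOW(E) = {$}
FOLLOW(C) = {int, read}
Each cell of M receives at most one production.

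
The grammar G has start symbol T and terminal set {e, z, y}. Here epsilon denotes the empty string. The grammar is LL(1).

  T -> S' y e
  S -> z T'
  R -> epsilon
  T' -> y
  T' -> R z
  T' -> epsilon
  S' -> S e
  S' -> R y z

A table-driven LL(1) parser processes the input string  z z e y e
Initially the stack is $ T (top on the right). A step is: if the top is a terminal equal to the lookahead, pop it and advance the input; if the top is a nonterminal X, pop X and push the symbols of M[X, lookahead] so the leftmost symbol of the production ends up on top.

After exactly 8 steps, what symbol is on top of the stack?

step 1: stack=$ T  input=z z e y e $  — expand T -> S' y e
step 2: stack=$ e y S'  input=z z e y e $  — expand S' -> S e
step 3: stack=$ e y e S  input=z z e y e $  — expand S -> z T'
step 4: stack=$ e y e T' z  input=z z e y e $  — match z
step 5: stack=$ e y e T'  input=z e y e $  — expand T' -> R z
step 6: stack=$ e y e z R  input=z e y e $  — expand R -> epsilon
step 7: stack=$ e y e z  input=z e y e $  — match z
step 8: stack=$ e y e  input=e y e $  — match e
Stack after step 8: $ e y (top = y).

y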